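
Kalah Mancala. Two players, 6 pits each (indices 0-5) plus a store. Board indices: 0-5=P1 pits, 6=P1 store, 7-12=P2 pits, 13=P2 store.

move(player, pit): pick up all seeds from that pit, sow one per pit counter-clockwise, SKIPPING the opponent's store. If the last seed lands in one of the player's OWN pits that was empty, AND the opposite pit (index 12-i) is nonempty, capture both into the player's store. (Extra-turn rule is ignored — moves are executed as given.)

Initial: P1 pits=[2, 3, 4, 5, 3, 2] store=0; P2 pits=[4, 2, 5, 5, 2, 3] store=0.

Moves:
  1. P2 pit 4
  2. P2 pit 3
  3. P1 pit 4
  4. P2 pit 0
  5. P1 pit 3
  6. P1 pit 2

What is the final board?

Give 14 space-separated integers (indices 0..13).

Move 1: P2 pit4 -> P1=[2,3,4,5,3,2](0) P2=[4,2,5,5,0,4](1)
Move 2: P2 pit3 -> P1=[3,4,4,5,3,2](0) P2=[4,2,5,0,1,5](2)
Move 3: P1 pit4 -> P1=[3,4,4,5,0,3](1) P2=[5,2,5,0,1,5](2)
Move 4: P2 pit0 -> P1=[3,4,4,5,0,3](1) P2=[0,3,6,1,2,6](2)
Move 5: P1 pit3 -> P1=[3,4,4,0,1,4](2) P2=[1,4,6,1,2,6](2)
Move 6: P1 pit2 -> P1=[3,4,0,1,2,5](3) P2=[1,4,6,1,2,6](2)

Answer: 3 4 0 1 2 5 3 1 4 6 1 2 6 2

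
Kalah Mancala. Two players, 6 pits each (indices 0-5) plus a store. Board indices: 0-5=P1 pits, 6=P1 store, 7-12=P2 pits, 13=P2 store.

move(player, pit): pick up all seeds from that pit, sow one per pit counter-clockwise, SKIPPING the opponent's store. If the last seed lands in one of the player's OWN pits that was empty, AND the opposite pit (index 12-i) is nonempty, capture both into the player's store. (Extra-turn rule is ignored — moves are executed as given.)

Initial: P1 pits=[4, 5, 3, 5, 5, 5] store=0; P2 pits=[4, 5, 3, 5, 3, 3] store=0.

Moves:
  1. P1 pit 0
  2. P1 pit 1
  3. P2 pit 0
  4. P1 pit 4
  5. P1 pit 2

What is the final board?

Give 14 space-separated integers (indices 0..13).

Answer: 0 0 0 8 1 8 3 2 7 5 7 5 4 0

Derivation:
Move 1: P1 pit0 -> P1=[0,6,4,6,6,5](0) P2=[4,5,3,5,3,3](0)
Move 2: P1 pit1 -> P1=[0,0,5,7,7,6](1) P2=[5,5,3,5,3,3](0)
Move 3: P2 pit0 -> P1=[0,0,5,7,7,6](1) P2=[0,6,4,6,4,4](0)
Move 4: P1 pit4 -> P1=[0,0,5,7,0,7](2) P2=[1,7,5,7,5,4](0)
Move 5: P1 pit2 -> P1=[0,0,0,8,1,8](3) P2=[2,7,5,7,5,4](0)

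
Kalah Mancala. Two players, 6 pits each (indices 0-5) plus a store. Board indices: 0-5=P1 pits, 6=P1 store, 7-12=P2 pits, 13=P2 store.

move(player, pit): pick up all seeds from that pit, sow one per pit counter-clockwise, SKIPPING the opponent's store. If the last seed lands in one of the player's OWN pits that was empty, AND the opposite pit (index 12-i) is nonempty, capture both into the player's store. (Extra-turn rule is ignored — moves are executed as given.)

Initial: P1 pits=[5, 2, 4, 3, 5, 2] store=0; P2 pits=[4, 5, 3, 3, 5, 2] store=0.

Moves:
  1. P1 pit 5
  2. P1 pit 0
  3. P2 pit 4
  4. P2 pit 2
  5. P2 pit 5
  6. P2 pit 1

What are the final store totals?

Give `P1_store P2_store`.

Answer: 7 3

Derivation:
Move 1: P1 pit5 -> P1=[5,2,4,3,5,0](1) P2=[5,5,3,3,5,2](0)
Move 2: P1 pit0 -> P1=[0,3,5,4,6,0](7) P2=[0,5,3,3,5,2](0)
Move 3: P2 pit4 -> P1=[1,4,6,4,6,0](7) P2=[0,5,3,3,0,3](1)
Move 4: P2 pit2 -> P1=[1,4,6,4,6,0](7) P2=[0,5,0,4,1,4](1)
Move 5: P2 pit5 -> P1=[2,5,7,4,6,0](7) P2=[0,5,0,4,1,0](2)
Move 6: P2 pit1 -> P1=[2,5,7,4,6,0](7) P2=[0,0,1,5,2,1](3)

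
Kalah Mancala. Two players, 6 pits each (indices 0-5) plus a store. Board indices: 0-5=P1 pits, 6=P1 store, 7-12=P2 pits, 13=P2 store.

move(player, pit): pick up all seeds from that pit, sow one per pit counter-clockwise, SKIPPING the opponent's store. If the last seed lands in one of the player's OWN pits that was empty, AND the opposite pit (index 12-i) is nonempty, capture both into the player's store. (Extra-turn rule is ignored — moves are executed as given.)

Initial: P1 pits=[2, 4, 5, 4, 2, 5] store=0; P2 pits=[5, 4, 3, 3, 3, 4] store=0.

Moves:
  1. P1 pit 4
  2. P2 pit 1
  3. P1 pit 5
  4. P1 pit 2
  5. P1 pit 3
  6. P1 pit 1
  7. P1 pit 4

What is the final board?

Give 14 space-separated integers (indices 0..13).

Move 1: P1 pit4 -> P1=[2,4,5,4,0,6](1) P2=[5,4,3,3,3,4](0)
Move 2: P2 pit1 -> P1=[2,4,5,4,0,6](1) P2=[5,0,4,4,4,5](0)
Move 3: P1 pit5 -> P1=[2,4,5,4,0,0](2) P2=[6,1,5,5,5,5](0)
Move 4: P1 pit2 -> P1=[2,4,0,5,1,1](3) P2=[7,1,5,5,5,5](0)
Move 5: P1 pit3 -> P1=[2,4,0,0,2,2](4) P2=[8,2,5,5,5,5](0)
Move 6: P1 pit1 -> P1=[2,0,1,1,3,3](4) P2=[8,2,5,5,5,5](0)
Move 7: P1 pit4 -> P1=[2,0,1,1,0,4](5) P2=[9,2,5,5,5,5](0)

Answer: 2 0 1 1 0 4 5 9 2 5 5 5 5 0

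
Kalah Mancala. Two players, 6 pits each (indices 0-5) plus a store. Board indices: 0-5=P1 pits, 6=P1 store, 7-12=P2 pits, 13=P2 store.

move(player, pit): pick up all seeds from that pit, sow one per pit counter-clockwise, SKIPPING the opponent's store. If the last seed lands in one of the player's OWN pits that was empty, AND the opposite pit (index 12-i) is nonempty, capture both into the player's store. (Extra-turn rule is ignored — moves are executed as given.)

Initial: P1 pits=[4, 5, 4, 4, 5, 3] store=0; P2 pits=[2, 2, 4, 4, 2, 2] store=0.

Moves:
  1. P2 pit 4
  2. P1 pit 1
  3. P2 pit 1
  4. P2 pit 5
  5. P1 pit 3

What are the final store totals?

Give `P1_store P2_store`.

Move 1: P2 pit4 -> P1=[4,5,4,4,5,3](0) P2=[2,2,4,4,0,3](1)
Move 2: P1 pit1 -> P1=[4,0,5,5,6,4](1) P2=[2,2,4,4,0,3](1)
Move 3: P2 pit1 -> P1=[4,0,5,5,6,4](1) P2=[2,0,5,5,0,3](1)
Move 4: P2 pit5 -> P1=[5,1,5,5,6,4](1) P2=[2,0,5,5,0,0](2)
Move 5: P1 pit3 -> P1=[5,1,5,0,7,5](2) P2=[3,1,5,5,0,0](2)

Answer: 2 2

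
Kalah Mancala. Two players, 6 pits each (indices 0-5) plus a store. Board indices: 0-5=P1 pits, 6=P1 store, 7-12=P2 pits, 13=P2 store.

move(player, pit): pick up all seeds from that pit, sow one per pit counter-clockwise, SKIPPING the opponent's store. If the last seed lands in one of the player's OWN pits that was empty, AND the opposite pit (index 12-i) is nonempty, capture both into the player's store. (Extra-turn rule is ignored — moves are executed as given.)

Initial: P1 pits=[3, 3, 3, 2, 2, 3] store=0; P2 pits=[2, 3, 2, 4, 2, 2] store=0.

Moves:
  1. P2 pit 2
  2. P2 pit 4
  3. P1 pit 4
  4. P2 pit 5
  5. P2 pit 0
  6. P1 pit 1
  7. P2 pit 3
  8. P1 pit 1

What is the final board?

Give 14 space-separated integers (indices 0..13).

Move 1: P2 pit2 -> P1=[3,3,3,2,2,3](0) P2=[2,3,0,5,3,2](0)
Move 2: P2 pit4 -> P1=[4,3,3,2,2,3](0) P2=[2,3,0,5,0,3](1)
Move 3: P1 pit4 -> P1=[4,3,3,2,0,4](1) P2=[2,3,0,5,0,3](1)
Move 4: P2 pit5 -> P1=[5,4,3,2,0,4](1) P2=[2,3,0,5,0,0](2)
Move 5: P2 pit0 -> P1=[5,4,3,0,0,4](1) P2=[0,4,0,5,0,0](5)
Move 6: P1 pit1 -> P1=[5,0,4,1,1,5](1) P2=[0,4,0,5,0,0](5)
Move 7: P2 pit3 -> P1=[6,1,4,1,1,5](1) P2=[0,4,0,0,1,1](6)
Move 8: P1 pit1 -> P1=[6,0,5,1,1,5](1) P2=[0,4,0,0,1,1](6)

Answer: 6 0 5 1 1 5 1 0 4 0 0 1 1 6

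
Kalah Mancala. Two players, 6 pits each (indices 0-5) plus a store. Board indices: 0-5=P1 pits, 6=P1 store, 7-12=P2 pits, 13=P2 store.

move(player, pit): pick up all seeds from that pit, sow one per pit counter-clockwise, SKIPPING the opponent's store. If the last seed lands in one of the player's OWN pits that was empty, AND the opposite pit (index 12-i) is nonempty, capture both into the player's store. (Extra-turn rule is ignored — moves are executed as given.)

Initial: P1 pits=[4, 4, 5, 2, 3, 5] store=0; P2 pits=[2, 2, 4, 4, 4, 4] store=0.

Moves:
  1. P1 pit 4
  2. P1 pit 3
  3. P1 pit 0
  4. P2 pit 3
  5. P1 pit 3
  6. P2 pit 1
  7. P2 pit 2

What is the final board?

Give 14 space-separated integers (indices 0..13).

Answer: 2 5 0 0 3 7 1 3 0 0 1 6 6 9

Derivation:
Move 1: P1 pit4 -> P1=[4,4,5,2,0,6](1) P2=[3,2,4,4,4,4](0)
Move 2: P1 pit3 -> P1=[4,4,5,0,1,7](1) P2=[3,2,4,4,4,4](0)
Move 3: P1 pit0 -> P1=[0,5,6,1,2,7](1) P2=[3,2,4,4,4,4](0)
Move 4: P2 pit3 -> P1=[1,5,6,1,2,7](1) P2=[3,2,4,0,5,5](1)
Move 5: P1 pit3 -> P1=[1,5,6,0,3,7](1) P2=[3,2,4,0,5,5](1)
Move 6: P2 pit1 -> P1=[1,5,0,0,3,7](1) P2=[3,0,5,0,5,5](8)
Move 7: P2 pit2 -> P1=[2,5,0,0,3,7](1) P2=[3,0,0,1,6,6](9)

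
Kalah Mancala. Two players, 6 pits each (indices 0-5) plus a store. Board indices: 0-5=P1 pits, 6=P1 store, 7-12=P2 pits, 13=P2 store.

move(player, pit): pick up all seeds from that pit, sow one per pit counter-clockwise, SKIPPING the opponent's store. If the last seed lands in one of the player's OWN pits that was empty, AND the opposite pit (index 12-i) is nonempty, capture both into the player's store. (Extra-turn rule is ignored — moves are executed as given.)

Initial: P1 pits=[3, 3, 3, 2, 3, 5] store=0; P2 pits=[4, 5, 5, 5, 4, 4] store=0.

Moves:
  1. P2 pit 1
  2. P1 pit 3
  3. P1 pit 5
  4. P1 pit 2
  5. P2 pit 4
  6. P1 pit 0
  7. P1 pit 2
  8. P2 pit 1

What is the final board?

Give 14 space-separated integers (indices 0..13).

Answer: 0 5 0 4 7 0 7 0 0 8 7 0 6 2

Derivation:
Move 1: P2 pit1 -> P1=[3,3,3,2,3,5](0) P2=[4,0,6,6,5,5](1)
Move 2: P1 pit3 -> P1=[3,3,3,0,4,6](0) P2=[4,0,6,6,5,5](1)
Move 3: P1 pit5 -> P1=[3,3,3,0,4,0](1) P2=[5,1,7,7,6,5](1)
Move 4: P1 pit2 -> P1=[3,3,0,1,5,0](7) P2=[0,1,7,7,6,5](1)
Move 5: P2 pit4 -> P1=[4,4,1,2,5,0](7) P2=[0,1,7,7,0,6](2)
Move 6: P1 pit0 -> P1=[0,5,2,3,6,0](7) P2=[0,1,7,7,0,6](2)
Move 7: P1 pit2 -> P1=[0,5,0,4,7,0](7) P2=[0,1,7,7,0,6](2)
Move 8: P2 pit1 -> P1=[0,5,0,4,7,0](7) P2=[0,0,8,7,0,6](2)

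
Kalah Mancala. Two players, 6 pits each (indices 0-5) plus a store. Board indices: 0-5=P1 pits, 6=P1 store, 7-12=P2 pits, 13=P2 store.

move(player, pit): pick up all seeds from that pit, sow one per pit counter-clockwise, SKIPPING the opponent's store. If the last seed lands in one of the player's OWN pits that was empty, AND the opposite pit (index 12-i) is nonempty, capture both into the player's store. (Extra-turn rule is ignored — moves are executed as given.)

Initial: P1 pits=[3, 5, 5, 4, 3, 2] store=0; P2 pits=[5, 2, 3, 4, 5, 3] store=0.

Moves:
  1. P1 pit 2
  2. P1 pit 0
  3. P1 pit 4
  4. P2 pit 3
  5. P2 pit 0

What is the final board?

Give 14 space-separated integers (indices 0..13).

Move 1: P1 pit2 -> P1=[3,5,0,5,4,3](1) P2=[6,2,3,4,5,3](0)
Move 2: P1 pit0 -> P1=[0,6,1,6,4,3](1) P2=[6,2,3,4,5,3](0)
Move 3: P1 pit4 -> P1=[0,6,1,6,0,4](2) P2=[7,3,3,4,5,3](0)
Move 4: P2 pit3 -> P1=[1,6,1,6,0,4](2) P2=[7,3,3,0,6,4](1)
Move 5: P2 pit0 -> P1=[2,6,1,6,0,4](2) P2=[0,4,4,1,7,5](2)

Answer: 2 6 1 6 0 4 2 0 4 4 1 7 5 2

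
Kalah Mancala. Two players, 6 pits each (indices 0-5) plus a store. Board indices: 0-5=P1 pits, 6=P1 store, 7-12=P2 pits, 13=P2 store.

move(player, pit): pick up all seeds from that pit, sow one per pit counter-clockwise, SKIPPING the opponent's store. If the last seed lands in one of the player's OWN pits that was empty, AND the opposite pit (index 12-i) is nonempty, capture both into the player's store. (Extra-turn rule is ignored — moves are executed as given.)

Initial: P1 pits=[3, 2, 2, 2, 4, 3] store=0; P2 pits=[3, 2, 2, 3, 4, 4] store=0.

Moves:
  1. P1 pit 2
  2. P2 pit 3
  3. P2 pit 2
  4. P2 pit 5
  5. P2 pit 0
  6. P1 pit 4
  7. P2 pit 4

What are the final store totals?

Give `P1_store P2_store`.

Answer: 1 3

Derivation:
Move 1: P1 pit2 -> P1=[3,2,0,3,5,3](0) P2=[3,2,2,3,4,4](0)
Move 2: P2 pit3 -> P1=[3,2,0,3,5,3](0) P2=[3,2,2,0,5,5](1)
Move 3: P2 pit2 -> P1=[3,2,0,3,5,3](0) P2=[3,2,0,1,6,5](1)
Move 4: P2 pit5 -> P1=[4,3,1,4,5,3](0) P2=[3,2,0,1,6,0](2)
Move 5: P2 pit0 -> P1=[4,3,1,4,5,3](0) P2=[0,3,1,2,6,0](2)
Move 6: P1 pit4 -> P1=[4,3,1,4,0,4](1) P2=[1,4,2,2,6,0](2)
Move 7: P2 pit4 -> P1=[5,4,2,5,0,4](1) P2=[1,4,2,2,0,1](3)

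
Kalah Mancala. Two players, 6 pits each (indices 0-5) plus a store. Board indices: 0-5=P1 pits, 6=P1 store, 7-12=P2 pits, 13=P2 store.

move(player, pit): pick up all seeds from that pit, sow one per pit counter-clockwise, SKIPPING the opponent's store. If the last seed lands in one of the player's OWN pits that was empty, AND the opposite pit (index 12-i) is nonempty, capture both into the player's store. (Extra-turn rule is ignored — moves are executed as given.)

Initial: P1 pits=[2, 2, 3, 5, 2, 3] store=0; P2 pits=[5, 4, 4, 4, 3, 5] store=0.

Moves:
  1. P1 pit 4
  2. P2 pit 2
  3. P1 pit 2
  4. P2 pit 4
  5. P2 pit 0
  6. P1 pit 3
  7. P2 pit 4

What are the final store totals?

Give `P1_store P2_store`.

Answer: 2 2

Derivation:
Move 1: P1 pit4 -> P1=[2,2,3,5,0,4](1) P2=[5,4,4,4,3,5](0)
Move 2: P2 pit2 -> P1=[2,2,3,5,0,4](1) P2=[5,4,0,5,4,6](1)
Move 3: P1 pit2 -> P1=[2,2,0,6,1,5](1) P2=[5,4,0,5,4,6](1)
Move 4: P2 pit4 -> P1=[3,3,0,6,1,5](1) P2=[5,4,0,5,0,7](2)
Move 5: P2 pit0 -> P1=[3,3,0,6,1,5](1) P2=[0,5,1,6,1,8](2)
Move 6: P1 pit3 -> P1=[3,3,0,0,2,6](2) P2=[1,6,2,6,1,8](2)
Move 7: P2 pit4 -> P1=[3,3,0,0,2,6](2) P2=[1,6,2,6,0,9](2)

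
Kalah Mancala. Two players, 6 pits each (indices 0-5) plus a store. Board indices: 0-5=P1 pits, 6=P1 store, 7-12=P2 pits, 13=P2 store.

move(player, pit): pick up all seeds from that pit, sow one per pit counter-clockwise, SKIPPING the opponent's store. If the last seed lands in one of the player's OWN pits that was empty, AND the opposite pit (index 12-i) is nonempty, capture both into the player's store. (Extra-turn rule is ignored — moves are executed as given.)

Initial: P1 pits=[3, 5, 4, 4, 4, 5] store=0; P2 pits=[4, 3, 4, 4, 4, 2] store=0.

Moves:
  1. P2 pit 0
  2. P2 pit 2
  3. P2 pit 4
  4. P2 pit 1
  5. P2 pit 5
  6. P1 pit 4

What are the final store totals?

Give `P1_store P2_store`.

Move 1: P2 pit0 -> P1=[3,5,4,4,4,5](0) P2=[0,4,5,5,5,2](0)
Move 2: P2 pit2 -> P1=[4,5,4,4,4,5](0) P2=[0,4,0,6,6,3](1)
Move 3: P2 pit4 -> P1=[5,6,5,5,4,5](0) P2=[0,4,0,6,0,4](2)
Move 4: P2 pit1 -> P1=[5,6,5,5,4,5](0) P2=[0,0,1,7,1,5](2)
Move 5: P2 pit5 -> P1=[6,7,6,6,4,5](0) P2=[0,0,1,7,1,0](3)
Move 6: P1 pit4 -> P1=[6,7,6,6,0,6](1) P2=[1,1,1,7,1,0](3)

Answer: 1 3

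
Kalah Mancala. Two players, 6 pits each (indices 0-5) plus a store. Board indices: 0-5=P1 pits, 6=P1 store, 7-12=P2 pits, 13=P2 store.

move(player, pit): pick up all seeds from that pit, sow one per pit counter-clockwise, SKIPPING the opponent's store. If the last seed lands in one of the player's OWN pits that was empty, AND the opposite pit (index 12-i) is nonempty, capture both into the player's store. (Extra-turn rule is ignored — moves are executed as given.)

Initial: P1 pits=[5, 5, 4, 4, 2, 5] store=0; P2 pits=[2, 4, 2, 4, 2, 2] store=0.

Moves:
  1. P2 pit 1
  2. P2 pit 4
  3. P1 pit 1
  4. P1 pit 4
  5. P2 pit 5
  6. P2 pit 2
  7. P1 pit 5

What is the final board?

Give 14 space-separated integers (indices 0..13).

Move 1: P2 pit1 -> P1=[5,5,4,4,2,5](0) P2=[2,0,3,5,3,3](0)
Move 2: P2 pit4 -> P1=[6,5,4,4,2,5](0) P2=[2,0,3,5,0,4](1)
Move 3: P1 pit1 -> P1=[6,0,5,5,3,6](1) P2=[2,0,3,5,0,4](1)
Move 4: P1 pit4 -> P1=[6,0,5,5,0,7](2) P2=[3,0,3,5,0,4](1)
Move 5: P2 pit5 -> P1=[7,1,6,5,0,7](2) P2=[3,0,3,5,0,0](2)
Move 6: P2 pit2 -> P1=[0,1,6,5,0,7](2) P2=[3,0,0,6,1,0](10)
Move 7: P1 pit5 -> P1=[0,1,6,5,0,0](3) P2=[4,1,1,7,2,1](10)

Answer: 0 1 6 5 0 0 3 4 1 1 7 2 1 10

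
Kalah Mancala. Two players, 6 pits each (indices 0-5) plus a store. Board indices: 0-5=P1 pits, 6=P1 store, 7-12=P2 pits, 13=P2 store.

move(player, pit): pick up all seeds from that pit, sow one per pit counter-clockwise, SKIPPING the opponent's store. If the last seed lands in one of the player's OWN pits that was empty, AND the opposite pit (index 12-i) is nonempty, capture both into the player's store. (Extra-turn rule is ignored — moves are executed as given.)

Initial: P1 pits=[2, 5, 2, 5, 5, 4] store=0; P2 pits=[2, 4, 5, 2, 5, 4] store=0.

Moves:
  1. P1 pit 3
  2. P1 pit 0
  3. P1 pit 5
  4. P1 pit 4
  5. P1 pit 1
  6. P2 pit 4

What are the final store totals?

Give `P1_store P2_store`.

Answer: 4 1

Derivation:
Move 1: P1 pit3 -> P1=[2,5,2,0,6,5](1) P2=[3,5,5,2,5,4](0)
Move 2: P1 pit0 -> P1=[0,6,3,0,6,5](1) P2=[3,5,5,2,5,4](0)
Move 3: P1 pit5 -> P1=[0,6,3,0,6,0](2) P2=[4,6,6,3,5,4](0)
Move 4: P1 pit4 -> P1=[0,6,3,0,0,1](3) P2=[5,7,7,4,5,4](0)
Move 5: P1 pit1 -> P1=[0,0,4,1,1,2](4) P2=[6,7,7,4,5,4](0)
Move 6: P2 pit4 -> P1=[1,1,5,1,1,2](4) P2=[6,7,7,4,0,5](1)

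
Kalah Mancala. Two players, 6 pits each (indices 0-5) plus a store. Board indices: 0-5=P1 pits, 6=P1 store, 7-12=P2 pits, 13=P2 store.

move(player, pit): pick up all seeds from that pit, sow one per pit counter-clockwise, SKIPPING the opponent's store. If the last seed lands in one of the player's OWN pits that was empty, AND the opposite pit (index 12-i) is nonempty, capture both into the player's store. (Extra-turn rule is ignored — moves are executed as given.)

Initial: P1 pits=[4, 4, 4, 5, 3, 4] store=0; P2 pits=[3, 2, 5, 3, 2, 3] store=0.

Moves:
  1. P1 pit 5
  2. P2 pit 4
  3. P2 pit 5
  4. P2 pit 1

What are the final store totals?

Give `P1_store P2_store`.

Answer: 1 8

Derivation:
Move 1: P1 pit5 -> P1=[4,4,4,5,3,0](1) P2=[4,3,6,3,2,3](0)
Move 2: P2 pit4 -> P1=[4,4,4,5,3,0](1) P2=[4,3,6,3,0,4](1)
Move 3: P2 pit5 -> P1=[5,5,5,5,3,0](1) P2=[4,3,6,3,0,0](2)
Move 4: P2 pit1 -> P1=[5,0,5,5,3,0](1) P2=[4,0,7,4,0,0](8)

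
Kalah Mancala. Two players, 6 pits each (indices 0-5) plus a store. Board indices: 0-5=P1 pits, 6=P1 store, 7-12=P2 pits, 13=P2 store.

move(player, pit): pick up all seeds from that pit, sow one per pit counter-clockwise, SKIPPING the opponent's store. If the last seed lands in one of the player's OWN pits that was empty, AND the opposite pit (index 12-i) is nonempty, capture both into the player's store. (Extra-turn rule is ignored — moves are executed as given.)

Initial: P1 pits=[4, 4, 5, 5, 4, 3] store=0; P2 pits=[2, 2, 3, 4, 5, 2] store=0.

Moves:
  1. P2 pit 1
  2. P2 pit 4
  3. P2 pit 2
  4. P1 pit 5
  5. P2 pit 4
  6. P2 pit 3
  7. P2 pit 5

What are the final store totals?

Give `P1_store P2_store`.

Move 1: P2 pit1 -> P1=[4,4,5,5,4,3](0) P2=[2,0,4,5,5,2](0)
Move 2: P2 pit4 -> P1=[5,5,6,5,4,3](0) P2=[2,0,4,5,0,3](1)
Move 3: P2 pit2 -> P1=[5,5,6,5,4,3](0) P2=[2,0,0,6,1,4](2)
Move 4: P1 pit5 -> P1=[5,5,6,5,4,0](1) P2=[3,1,0,6,1,4](2)
Move 5: P2 pit4 -> P1=[5,5,6,5,4,0](1) P2=[3,1,0,6,0,5](2)
Move 6: P2 pit3 -> P1=[6,6,7,5,4,0](1) P2=[3,1,0,0,1,6](3)
Move 7: P2 pit5 -> P1=[7,7,8,6,5,0](1) P2=[3,1,0,0,1,0](4)

Answer: 1 4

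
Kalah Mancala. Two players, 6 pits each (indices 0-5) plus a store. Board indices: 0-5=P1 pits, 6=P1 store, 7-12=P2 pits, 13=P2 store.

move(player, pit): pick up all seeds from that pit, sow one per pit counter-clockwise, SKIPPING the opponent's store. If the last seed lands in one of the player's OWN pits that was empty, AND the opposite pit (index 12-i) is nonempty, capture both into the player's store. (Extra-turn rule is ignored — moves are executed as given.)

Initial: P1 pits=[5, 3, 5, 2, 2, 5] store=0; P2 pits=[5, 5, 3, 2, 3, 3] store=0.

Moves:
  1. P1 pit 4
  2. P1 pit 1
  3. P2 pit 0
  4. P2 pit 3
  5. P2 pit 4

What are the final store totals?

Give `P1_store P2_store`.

Move 1: P1 pit4 -> P1=[5,3,5,2,0,6](1) P2=[5,5,3,2,3,3](0)
Move 2: P1 pit1 -> P1=[5,0,6,3,0,6](7) P2=[5,0,3,2,3,3](0)
Move 3: P2 pit0 -> P1=[5,0,6,3,0,6](7) P2=[0,1,4,3,4,4](0)
Move 4: P2 pit3 -> P1=[5,0,6,3,0,6](7) P2=[0,1,4,0,5,5](1)
Move 5: P2 pit4 -> P1=[6,1,7,3,0,6](7) P2=[0,1,4,0,0,6](2)

Answer: 7 2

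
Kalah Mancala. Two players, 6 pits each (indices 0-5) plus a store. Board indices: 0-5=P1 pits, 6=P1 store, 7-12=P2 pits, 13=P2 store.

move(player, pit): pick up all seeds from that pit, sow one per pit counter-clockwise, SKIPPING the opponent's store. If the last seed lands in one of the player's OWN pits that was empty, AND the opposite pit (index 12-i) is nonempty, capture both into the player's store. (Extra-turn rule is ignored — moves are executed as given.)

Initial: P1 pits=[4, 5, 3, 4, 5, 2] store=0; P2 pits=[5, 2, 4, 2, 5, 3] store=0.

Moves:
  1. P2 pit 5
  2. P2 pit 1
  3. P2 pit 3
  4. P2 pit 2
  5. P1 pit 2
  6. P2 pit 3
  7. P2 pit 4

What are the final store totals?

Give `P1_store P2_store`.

Move 1: P2 pit5 -> P1=[5,6,3,4,5,2](0) P2=[5,2,4,2,5,0](1)
Move 2: P2 pit1 -> P1=[5,6,3,4,5,2](0) P2=[5,0,5,3,5,0](1)
Move 3: P2 pit3 -> P1=[5,6,3,4,5,2](0) P2=[5,0,5,0,6,1](2)
Move 4: P2 pit2 -> P1=[6,6,3,4,5,2](0) P2=[5,0,0,1,7,2](3)
Move 5: P1 pit2 -> P1=[6,6,0,5,6,3](0) P2=[5,0,0,1,7,2](3)
Move 6: P2 pit3 -> P1=[6,6,0,5,6,3](0) P2=[5,0,0,0,8,2](3)
Move 7: P2 pit4 -> P1=[7,7,1,6,7,4](0) P2=[5,0,0,0,0,3](4)

Answer: 0 4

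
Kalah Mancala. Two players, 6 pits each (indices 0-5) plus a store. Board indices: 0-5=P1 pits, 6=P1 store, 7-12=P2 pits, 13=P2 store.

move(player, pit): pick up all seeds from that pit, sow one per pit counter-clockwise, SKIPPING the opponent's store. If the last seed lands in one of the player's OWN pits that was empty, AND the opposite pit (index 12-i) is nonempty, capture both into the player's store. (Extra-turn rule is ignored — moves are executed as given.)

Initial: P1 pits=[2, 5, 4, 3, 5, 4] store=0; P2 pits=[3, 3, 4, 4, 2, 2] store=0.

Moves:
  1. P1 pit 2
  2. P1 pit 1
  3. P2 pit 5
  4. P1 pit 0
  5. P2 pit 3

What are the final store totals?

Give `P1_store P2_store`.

Answer: 2 2

Derivation:
Move 1: P1 pit2 -> P1=[2,5,0,4,6,5](1) P2=[3,3,4,4,2,2](0)
Move 2: P1 pit1 -> P1=[2,0,1,5,7,6](2) P2=[3,3,4,4,2,2](0)
Move 3: P2 pit5 -> P1=[3,0,1,5,7,6](2) P2=[3,3,4,4,2,0](1)
Move 4: P1 pit0 -> P1=[0,1,2,6,7,6](2) P2=[3,3,4,4,2,0](1)
Move 5: P2 pit3 -> P1=[1,1,2,6,7,6](2) P2=[3,3,4,0,3,1](2)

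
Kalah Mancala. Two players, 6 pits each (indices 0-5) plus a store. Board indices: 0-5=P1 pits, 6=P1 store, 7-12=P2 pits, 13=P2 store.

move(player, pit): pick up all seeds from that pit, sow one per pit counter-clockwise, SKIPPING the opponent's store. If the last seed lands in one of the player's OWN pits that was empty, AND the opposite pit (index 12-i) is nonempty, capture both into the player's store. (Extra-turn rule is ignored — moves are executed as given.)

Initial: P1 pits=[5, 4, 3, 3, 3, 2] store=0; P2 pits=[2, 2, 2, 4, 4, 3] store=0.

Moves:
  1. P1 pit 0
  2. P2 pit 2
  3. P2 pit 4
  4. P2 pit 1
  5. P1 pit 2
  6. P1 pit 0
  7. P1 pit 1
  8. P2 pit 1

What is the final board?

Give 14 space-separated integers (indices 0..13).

Answer: 0 0 1 6 6 5 2 4 0 2 6 0 4 1

Derivation:
Move 1: P1 pit0 -> P1=[0,5,4,4,4,3](0) P2=[2,2,2,4,4,3](0)
Move 2: P2 pit2 -> P1=[0,5,4,4,4,3](0) P2=[2,2,0,5,5,3](0)
Move 3: P2 pit4 -> P1=[1,6,5,4,4,3](0) P2=[2,2,0,5,0,4](1)
Move 4: P2 pit1 -> P1=[1,6,5,4,4,3](0) P2=[2,0,1,6,0,4](1)
Move 5: P1 pit2 -> P1=[1,6,0,5,5,4](1) P2=[3,0,1,6,0,4](1)
Move 6: P1 pit0 -> P1=[0,7,0,5,5,4](1) P2=[3,0,1,6,0,4](1)
Move 7: P1 pit1 -> P1=[0,0,1,6,6,5](2) P2=[4,1,1,6,0,4](1)
Move 8: P2 pit1 -> P1=[0,0,1,6,6,5](2) P2=[4,0,2,6,0,4](1)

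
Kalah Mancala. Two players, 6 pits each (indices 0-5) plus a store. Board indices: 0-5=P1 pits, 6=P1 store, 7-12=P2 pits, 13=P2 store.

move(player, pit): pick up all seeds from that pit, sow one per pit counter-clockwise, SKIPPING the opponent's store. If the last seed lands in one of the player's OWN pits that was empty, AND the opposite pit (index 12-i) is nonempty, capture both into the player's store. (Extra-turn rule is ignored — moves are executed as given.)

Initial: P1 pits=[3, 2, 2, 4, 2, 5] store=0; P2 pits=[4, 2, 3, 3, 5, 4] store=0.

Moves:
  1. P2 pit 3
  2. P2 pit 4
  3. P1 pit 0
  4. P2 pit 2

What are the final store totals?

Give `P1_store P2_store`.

Answer: 0 2

Derivation:
Move 1: P2 pit3 -> P1=[3,2,2,4,2,5](0) P2=[4,2,3,0,6,5](1)
Move 2: P2 pit4 -> P1=[4,3,3,5,2,5](0) P2=[4,2,3,0,0,6](2)
Move 3: P1 pit0 -> P1=[0,4,4,6,3,5](0) P2=[4,2,3,0,0,6](2)
Move 4: P2 pit2 -> P1=[0,4,4,6,3,5](0) P2=[4,2,0,1,1,7](2)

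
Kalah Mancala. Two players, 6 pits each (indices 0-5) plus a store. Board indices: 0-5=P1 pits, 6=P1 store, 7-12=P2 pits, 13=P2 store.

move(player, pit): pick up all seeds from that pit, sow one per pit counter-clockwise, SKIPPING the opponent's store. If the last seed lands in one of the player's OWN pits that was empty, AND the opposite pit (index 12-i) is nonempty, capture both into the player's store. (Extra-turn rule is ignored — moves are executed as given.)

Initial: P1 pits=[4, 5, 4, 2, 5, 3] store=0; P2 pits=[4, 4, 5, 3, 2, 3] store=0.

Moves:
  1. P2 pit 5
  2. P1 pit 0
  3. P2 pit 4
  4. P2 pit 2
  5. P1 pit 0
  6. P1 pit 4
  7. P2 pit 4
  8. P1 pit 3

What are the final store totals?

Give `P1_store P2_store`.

Answer: 2 3

Derivation:
Move 1: P2 pit5 -> P1=[5,6,4,2,5,3](0) P2=[4,4,5,3,2,0](1)
Move 2: P1 pit0 -> P1=[0,7,5,3,6,4](0) P2=[4,4,5,3,2,0](1)
Move 3: P2 pit4 -> P1=[0,7,5,3,6,4](0) P2=[4,4,5,3,0,1](2)
Move 4: P2 pit2 -> P1=[1,7,5,3,6,4](0) P2=[4,4,0,4,1,2](3)
Move 5: P1 pit0 -> P1=[0,8,5,3,6,4](0) P2=[4,4,0,4,1,2](3)
Move 6: P1 pit4 -> P1=[0,8,5,3,0,5](1) P2=[5,5,1,5,1,2](3)
Move 7: P2 pit4 -> P1=[0,8,5,3,0,5](1) P2=[5,5,1,5,0,3](3)
Move 8: P1 pit3 -> P1=[0,8,5,0,1,6](2) P2=[5,5,1,5,0,3](3)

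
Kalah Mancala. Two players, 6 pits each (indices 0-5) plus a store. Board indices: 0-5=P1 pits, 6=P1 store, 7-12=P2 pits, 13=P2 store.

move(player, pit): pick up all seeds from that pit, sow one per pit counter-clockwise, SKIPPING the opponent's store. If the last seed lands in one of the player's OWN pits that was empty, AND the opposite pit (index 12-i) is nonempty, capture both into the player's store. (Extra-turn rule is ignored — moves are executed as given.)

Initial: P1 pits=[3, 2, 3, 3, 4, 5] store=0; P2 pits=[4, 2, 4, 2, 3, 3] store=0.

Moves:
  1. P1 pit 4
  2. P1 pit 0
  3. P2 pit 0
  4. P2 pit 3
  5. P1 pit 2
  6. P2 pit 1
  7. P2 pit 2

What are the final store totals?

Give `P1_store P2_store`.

Move 1: P1 pit4 -> P1=[3,2,3,3,0,6](1) P2=[5,3,4,2,3,3](0)
Move 2: P1 pit0 -> P1=[0,3,4,4,0,6](1) P2=[5,3,4,2,3,3](0)
Move 3: P2 pit0 -> P1=[0,3,4,4,0,6](1) P2=[0,4,5,3,4,4](0)
Move 4: P2 pit3 -> P1=[0,3,4,4,0,6](1) P2=[0,4,5,0,5,5](1)
Move 5: P1 pit2 -> P1=[0,3,0,5,1,7](2) P2=[0,4,5,0,5,5](1)
Move 6: P2 pit1 -> P1=[0,3,0,5,1,7](2) P2=[0,0,6,1,6,6](1)
Move 7: P2 pit2 -> P1=[1,4,0,5,1,7](2) P2=[0,0,0,2,7,7](2)

Answer: 2 2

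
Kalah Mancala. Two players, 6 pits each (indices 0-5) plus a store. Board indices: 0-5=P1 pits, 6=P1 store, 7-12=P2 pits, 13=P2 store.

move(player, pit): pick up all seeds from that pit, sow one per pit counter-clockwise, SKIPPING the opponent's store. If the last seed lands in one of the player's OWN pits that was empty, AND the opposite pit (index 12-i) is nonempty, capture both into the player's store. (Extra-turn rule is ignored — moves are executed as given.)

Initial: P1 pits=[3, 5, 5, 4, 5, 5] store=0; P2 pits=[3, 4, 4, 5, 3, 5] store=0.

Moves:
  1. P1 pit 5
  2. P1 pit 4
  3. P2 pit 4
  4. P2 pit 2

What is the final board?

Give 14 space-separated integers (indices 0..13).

Move 1: P1 pit5 -> P1=[3,5,5,4,5,0](1) P2=[4,5,5,6,3,5](0)
Move 2: P1 pit4 -> P1=[3,5,5,4,0,1](2) P2=[5,6,6,6,3,5](0)
Move 3: P2 pit4 -> P1=[4,5,5,4,0,1](2) P2=[5,6,6,6,0,6](1)
Move 4: P2 pit2 -> P1=[5,6,5,4,0,1](2) P2=[5,6,0,7,1,7](2)

Answer: 5 6 5 4 0 1 2 5 6 0 7 1 7 2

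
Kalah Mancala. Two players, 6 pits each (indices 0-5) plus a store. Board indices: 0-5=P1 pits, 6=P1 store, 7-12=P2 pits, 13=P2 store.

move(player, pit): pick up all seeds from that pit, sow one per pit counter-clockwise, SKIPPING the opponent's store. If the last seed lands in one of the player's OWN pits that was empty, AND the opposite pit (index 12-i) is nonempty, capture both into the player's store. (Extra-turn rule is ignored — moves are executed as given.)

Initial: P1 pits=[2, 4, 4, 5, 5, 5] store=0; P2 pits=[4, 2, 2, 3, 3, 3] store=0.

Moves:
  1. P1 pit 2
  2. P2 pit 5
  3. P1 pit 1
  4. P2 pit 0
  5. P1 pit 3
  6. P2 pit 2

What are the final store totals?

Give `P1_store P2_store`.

Move 1: P1 pit2 -> P1=[2,4,0,6,6,6](1) P2=[4,2,2,3,3,3](0)
Move 2: P2 pit5 -> P1=[3,5,0,6,6,6](1) P2=[4,2,2,3,3,0](1)
Move 3: P1 pit1 -> P1=[3,0,1,7,7,7](2) P2=[4,2,2,3,3,0](1)
Move 4: P2 pit0 -> P1=[3,0,1,7,7,7](2) P2=[0,3,3,4,4,0](1)
Move 5: P1 pit3 -> P1=[3,0,1,0,8,8](3) P2=[1,4,4,5,4,0](1)
Move 6: P2 pit2 -> P1=[3,0,1,0,8,8](3) P2=[1,4,0,6,5,1](2)

Answer: 3 2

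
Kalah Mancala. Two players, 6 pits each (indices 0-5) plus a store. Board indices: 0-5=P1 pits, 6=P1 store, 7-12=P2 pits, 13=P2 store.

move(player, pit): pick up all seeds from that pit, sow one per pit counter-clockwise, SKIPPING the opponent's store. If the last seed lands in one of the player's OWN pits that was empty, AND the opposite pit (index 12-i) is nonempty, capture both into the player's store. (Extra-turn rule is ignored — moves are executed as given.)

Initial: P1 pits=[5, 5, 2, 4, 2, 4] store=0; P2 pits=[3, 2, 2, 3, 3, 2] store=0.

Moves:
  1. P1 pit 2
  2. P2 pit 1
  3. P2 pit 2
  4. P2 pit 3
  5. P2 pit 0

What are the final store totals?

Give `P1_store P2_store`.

Answer: 0 1

Derivation:
Move 1: P1 pit2 -> P1=[5,5,0,5,3,4](0) P2=[3,2,2,3,3,2](0)
Move 2: P2 pit1 -> P1=[5,5,0,5,3,4](0) P2=[3,0,3,4,3,2](0)
Move 3: P2 pit2 -> P1=[5,5,0,5,3,4](0) P2=[3,0,0,5,4,3](0)
Move 4: P2 pit3 -> P1=[6,6,0,5,3,4](0) P2=[3,0,0,0,5,4](1)
Move 5: P2 pit0 -> P1=[6,6,0,5,3,4](0) P2=[0,1,1,1,5,4](1)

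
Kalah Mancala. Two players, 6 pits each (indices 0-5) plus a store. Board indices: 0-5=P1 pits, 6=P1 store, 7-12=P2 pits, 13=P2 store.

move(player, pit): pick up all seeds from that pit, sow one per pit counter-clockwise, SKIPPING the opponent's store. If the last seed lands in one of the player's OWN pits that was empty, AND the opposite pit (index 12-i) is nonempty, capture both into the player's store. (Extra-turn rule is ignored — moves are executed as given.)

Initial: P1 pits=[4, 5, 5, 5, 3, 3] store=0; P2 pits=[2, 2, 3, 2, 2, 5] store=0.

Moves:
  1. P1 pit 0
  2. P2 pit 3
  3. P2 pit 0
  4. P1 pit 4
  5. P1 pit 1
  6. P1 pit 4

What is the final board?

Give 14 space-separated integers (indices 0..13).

Answer: 0 0 7 7 0 6 2 2 4 4 0 3 6 0

Derivation:
Move 1: P1 pit0 -> P1=[0,6,6,6,4,3](0) P2=[2,2,3,2,2,5](0)
Move 2: P2 pit3 -> P1=[0,6,6,6,4,3](0) P2=[2,2,3,0,3,6](0)
Move 3: P2 pit0 -> P1=[0,6,6,6,4,3](0) P2=[0,3,4,0,3,6](0)
Move 4: P1 pit4 -> P1=[0,6,6,6,0,4](1) P2=[1,4,4,0,3,6](0)
Move 5: P1 pit1 -> P1=[0,0,7,7,1,5](2) P2=[2,4,4,0,3,6](0)
Move 6: P1 pit4 -> P1=[0,0,7,7,0,6](2) P2=[2,4,4,0,3,6](0)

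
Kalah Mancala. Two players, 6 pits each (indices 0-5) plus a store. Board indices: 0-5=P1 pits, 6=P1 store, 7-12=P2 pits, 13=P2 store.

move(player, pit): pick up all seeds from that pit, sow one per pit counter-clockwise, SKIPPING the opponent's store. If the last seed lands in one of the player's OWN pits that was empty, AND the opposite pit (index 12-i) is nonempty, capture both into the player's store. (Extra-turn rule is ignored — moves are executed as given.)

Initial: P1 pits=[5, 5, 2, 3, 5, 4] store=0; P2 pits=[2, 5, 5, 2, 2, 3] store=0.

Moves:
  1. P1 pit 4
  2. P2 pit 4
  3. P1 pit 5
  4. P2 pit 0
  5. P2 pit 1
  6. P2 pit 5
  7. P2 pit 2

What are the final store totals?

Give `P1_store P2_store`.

Answer: 2 10

Derivation:
Move 1: P1 pit4 -> P1=[5,5,2,3,0,5](1) P2=[3,6,6,2,2,3](0)
Move 2: P2 pit4 -> P1=[5,5,2,3,0,5](1) P2=[3,6,6,2,0,4](1)
Move 3: P1 pit5 -> P1=[5,5,2,3,0,0](2) P2=[4,7,7,3,0,4](1)
Move 4: P2 pit0 -> P1=[5,0,2,3,0,0](2) P2=[0,8,8,4,0,4](7)
Move 5: P2 pit1 -> P1=[6,1,3,3,0,0](2) P2=[0,0,9,5,1,5](8)
Move 6: P2 pit5 -> P1=[7,2,4,4,0,0](2) P2=[0,0,9,5,1,0](9)
Move 7: P2 pit2 -> P1=[8,3,5,5,1,0](2) P2=[0,0,0,6,2,1](10)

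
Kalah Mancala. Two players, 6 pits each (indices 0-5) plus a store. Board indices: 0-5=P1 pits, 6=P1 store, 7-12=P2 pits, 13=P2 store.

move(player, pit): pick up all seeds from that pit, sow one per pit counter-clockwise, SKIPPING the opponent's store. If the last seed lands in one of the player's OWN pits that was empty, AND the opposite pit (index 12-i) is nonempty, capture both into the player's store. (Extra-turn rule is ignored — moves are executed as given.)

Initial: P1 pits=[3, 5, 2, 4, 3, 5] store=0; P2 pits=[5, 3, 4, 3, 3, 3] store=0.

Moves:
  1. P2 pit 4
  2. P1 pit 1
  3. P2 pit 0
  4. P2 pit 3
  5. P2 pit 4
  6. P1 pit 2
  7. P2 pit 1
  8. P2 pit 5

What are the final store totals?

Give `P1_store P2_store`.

Answer: 1 13

Derivation:
Move 1: P2 pit4 -> P1=[4,5,2,4,3,5](0) P2=[5,3,4,3,0,4](1)
Move 2: P1 pit1 -> P1=[4,0,3,5,4,6](1) P2=[5,3,4,3,0,4](1)
Move 3: P2 pit0 -> P1=[4,0,3,5,4,6](1) P2=[0,4,5,4,1,5](1)
Move 4: P2 pit3 -> P1=[5,0,3,5,4,6](1) P2=[0,4,5,0,2,6](2)
Move 5: P2 pit4 -> P1=[5,0,3,5,4,6](1) P2=[0,4,5,0,0,7](3)
Move 6: P1 pit2 -> P1=[5,0,0,6,5,7](1) P2=[0,4,5,0,0,7](3)
Move 7: P2 pit1 -> P1=[5,0,0,6,5,7](1) P2=[0,0,6,1,1,8](3)
Move 8: P2 pit5 -> P1=[6,1,1,7,6,0](1) P2=[0,0,6,1,1,0](13)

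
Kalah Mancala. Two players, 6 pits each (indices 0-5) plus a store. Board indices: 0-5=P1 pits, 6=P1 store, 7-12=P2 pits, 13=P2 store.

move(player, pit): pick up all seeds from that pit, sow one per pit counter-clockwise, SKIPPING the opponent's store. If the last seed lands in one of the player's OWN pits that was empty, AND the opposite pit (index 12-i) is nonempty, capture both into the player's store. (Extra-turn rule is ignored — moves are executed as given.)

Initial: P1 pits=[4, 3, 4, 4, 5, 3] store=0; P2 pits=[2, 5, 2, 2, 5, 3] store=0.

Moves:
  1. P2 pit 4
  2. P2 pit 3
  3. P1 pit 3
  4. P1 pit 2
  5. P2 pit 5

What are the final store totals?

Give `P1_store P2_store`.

Answer: 2 2

Derivation:
Move 1: P2 pit4 -> P1=[5,4,5,4,5,3](0) P2=[2,5,2,2,0,4](1)
Move 2: P2 pit3 -> P1=[5,4,5,4,5,3](0) P2=[2,5,2,0,1,5](1)
Move 3: P1 pit3 -> P1=[5,4,5,0,6,4](1) P2=[3,5,2,0,1,5](1)
Move 4: P1 pit2 -> P1=[5,4,0,1,7,5](2) P2=[4,5,2,0,1,5](1)
Move 5: P2 pit5 -> P1=[6,5,1,2,7,5](2) P2=[4,5,2,0,1,0](2)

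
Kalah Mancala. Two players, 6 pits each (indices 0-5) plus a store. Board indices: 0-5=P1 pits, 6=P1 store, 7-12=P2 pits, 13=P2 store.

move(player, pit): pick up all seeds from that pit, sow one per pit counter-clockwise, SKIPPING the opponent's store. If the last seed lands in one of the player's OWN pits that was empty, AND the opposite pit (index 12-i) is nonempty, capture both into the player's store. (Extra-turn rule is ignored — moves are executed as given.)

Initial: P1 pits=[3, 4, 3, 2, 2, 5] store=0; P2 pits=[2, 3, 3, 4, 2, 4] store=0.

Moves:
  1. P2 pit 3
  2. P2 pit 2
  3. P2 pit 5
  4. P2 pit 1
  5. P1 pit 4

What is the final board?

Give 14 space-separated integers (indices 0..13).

Answer: 5 5 4 3 0 6 1 3 0 1 2 5 0 2

Derivation:
Move 1: P2 pit3 -> P1=[4,4,3,2,2,5](0) P2=[2,3,3,0,3,5](1)
Move 2: P2 pit2 -> P1=[4,4,3,2,2,5](0) P2=[2,3,0,1,4,6](1)
Move 3: P2 pit5 -> P1=[5,5,4,3,3,5](0) P2=[2,3,0,1,4,0](2)
Move 4: P2 pit1 -> P1=[5,5,4,3,3,5](0) P2=[2,0,1,2,5,0](2)
Move 5: P1 pit4 -> P1=[5,5,4,3,0,6](1) P2=[3,0,1,2,5,0](2)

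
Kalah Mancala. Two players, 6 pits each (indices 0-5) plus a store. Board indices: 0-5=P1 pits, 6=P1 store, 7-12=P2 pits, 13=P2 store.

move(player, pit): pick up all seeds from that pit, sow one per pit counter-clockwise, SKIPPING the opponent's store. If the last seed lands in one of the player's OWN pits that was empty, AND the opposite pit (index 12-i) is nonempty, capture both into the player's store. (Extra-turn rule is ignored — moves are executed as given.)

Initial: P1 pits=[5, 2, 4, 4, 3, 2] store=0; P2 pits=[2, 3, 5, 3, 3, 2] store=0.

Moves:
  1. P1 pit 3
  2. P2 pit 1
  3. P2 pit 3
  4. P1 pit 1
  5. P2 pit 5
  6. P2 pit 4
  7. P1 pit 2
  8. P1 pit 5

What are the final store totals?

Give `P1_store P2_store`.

Answer: 10 3

Derivation:
Move 1: P1 pit3 -> P1=[5,2,4,0,4,3](1) P2=[3,3,5,3,3,2](0)
Move 2: P2 pit1 -> P1=[5,2,4,0,4,3](1) P2=[3,0,6,4,4,2](0)
Move 3: P2 pit3 -> P1=[6,2,4,0,4,3](1) P2=[3,0,6,0,5,3](1)
Move 4: P1 pit1 -> P1=[6,0,5,0,4,3](8) P2=[3,0,0,0,5,3](1)
Move 5: P2 pit5 -> P1=[7,1,5,0,4,3](8) P2=[3,0,0,0,5,0](2)
Move 6: P2 pit4 -> P1=[8,2,6,0,4,3](8) P2=[3,0,0,0,0,1](3)
Move 7: P1 pit2 -> P1=[8,2,0,1,5,4](9) P2=[4,1,0,0,0,1](3)
Move 8: P1 pit5 -> P1=[8,2,0,1,5,0](10) P2=[5,2,1,0,0,1](3)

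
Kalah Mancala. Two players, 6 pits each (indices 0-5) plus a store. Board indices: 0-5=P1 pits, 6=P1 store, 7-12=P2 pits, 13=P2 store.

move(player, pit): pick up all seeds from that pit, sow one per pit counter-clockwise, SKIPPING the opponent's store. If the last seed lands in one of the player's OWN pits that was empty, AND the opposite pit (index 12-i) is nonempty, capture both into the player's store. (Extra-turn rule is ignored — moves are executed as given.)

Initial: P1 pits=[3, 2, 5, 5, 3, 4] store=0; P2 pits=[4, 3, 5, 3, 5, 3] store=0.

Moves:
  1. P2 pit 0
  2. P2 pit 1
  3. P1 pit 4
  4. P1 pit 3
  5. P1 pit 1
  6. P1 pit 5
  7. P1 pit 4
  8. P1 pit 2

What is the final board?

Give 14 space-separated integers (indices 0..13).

Answer: 3 0 0 1 1 1 16 1 3 1 6 8 4 0

Derivation:
Move 1: P2 pit0 -> P1=[3,2,5,5,3,4](0) P2=[0,4,6,4,6,3](0)
Move 2: P2 pit1 -> P1=[3,2,5,5,3,4](0) P2=[0,0,7,5,7,4](0)
Move 3: P1 pit4 -> P1=[3,2,5,5,0,5](1) P2=[1,0,7,5,7,4](0)
Move 4: P1 pit3 -> P1=[3,2,5,0,1,6](2) P2=[2,1,7,5,7,4](0)
Move 5: P1 pit1 -> P1=[3,0,6,0,1,6](10) P2=[2,1,0,5,7,4](0)
Move 6: P1 pit5 -> P1=[3,0,6,0,1,0](11) P2=[3,2,1,6,8,4](0)
Move 7: P1 pit4 -> P1=[3,0,6,0,0,0](15) P2=[0,2,1,6,8,4](0)
Move 8: P1 pit2 -> P1=[3,0,0,1,1,1](16) P2=[1,3,1,6,8,4](0)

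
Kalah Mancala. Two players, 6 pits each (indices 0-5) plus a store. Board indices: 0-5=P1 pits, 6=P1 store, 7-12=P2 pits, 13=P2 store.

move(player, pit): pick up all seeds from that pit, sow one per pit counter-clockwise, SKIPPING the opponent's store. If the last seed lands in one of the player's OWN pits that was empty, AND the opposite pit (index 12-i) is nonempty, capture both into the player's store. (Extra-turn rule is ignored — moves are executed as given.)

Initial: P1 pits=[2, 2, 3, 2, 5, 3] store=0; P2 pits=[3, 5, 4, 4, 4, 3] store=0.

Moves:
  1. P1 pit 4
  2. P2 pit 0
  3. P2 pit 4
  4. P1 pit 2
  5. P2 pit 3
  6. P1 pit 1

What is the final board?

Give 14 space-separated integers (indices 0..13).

Answer: 4 0 1 4 2 6 2 0 7 6 0 1 5 2

Derivation:
Move 1: P1 pit4 -> P1=[2,2,3,2,0,4](1) P2=[4,6,5,4,4,3](0)
Move 2: P2 pit0 -> P1=[2,2,3,2,0,4](1) P2=[0,7,6,5,5,3](0)
Move 3: P2 pit4 -> P1=[3,3,4,2,0,4](1) P2=[0,7,6,5,0,4](1)
Move 4: P1 pit2 -> P1=[3,3,0,3,1,5](2) P2=[0,7,6,5,0,4](1)
Move 5: P2 pit3 -> P1=[4,4,0,3,1,5](2) P2=[0,7,6,0,1,5](2)
Move 6: P1 pit1 -> P1=[4,0,1,4,2,6](2) P2=[0,7,6,0,1,5](2)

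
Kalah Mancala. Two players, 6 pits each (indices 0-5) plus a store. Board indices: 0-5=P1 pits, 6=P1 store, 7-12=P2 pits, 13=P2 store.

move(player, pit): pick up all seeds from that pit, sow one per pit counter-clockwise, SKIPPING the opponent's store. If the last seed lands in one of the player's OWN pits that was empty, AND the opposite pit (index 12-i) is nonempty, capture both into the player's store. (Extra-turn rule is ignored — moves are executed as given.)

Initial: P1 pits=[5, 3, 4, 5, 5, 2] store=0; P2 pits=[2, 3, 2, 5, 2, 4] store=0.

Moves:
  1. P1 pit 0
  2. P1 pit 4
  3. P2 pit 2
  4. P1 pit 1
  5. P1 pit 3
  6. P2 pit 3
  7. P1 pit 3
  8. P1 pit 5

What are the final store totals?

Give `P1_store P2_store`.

Answer: 3 1

Derivation:
Move 1: P1 pit0 -> P1=[0,4,5,6,6,3](0) P2=[2,3,2,5,2,4](0)
Move 2: P1 pit4 -> P1=[0,4,5,6,0,4](1) P2=[3,4,3,6,2,4](0)
Move 3: P2 pit2 -> P1=[0,4,5,6,0,4](1) P2=[3,4,0,7,3,5](0)
Move 4: P1 pit1 -> P1=[0,0,6,7,1,5](1) P2=[3,4,0,7,3,5](0)
Move 5: P1 pit3 -> P1=[0,0,6,0,2,6](2) P2=[4,5,1,8,3,5](0)
Move 6: P2 pit3 -> P1=[1,1,7,1,3,6](2) P2=[4,5,1,0,4,6](1)
Move 7: P1 pit3 -> P1=[1,1,7,0,4,6](2) P2=[4,5,1,0,4,6](1)
Move 8: P1 pit5 -> P1=[1,1,7,0,4,0](3) P2=[5,6,2,1,5,6](1)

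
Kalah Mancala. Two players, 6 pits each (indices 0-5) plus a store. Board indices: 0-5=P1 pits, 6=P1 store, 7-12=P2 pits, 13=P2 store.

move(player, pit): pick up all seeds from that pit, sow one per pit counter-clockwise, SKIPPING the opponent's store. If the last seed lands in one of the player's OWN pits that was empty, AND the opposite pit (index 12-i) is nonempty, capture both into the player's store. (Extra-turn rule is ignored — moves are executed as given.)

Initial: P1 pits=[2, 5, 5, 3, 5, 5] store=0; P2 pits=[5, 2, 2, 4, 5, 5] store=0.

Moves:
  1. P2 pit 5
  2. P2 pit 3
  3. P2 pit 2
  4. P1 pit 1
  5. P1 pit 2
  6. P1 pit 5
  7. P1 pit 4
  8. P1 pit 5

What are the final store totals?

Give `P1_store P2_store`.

Answer: 5 2

Derivation:
Move 1: P2 pit5 -> P1=[3,6,6,4,5,5](0) P2=[5,2,2,4,5,0](1)
Move 2: P2 pit3 -> P1=[4,6,6,4,5,5](0) P2=[5,2,2,0,6,1](2)
Move 3: P2 pit2 -> P1=[4,6,6,4,5,5](0) P2=[5,2,0,1,7,1](2)
Move 4: P1 pit1 -> P1=[4,0,7,5,6,6](1) P2=[6,2,0,1,7,1](2)
Move 5: P1 pit2 -> P1=[4,0,0,6,7,7](2) P2=[7,3,1,1,7,1](2)
Move 6: P1 pit5 -> P1=[4,0,0,6,7,0](3) P2=[8,4,2,2,8,2](2)
Move 7: P1 pit4 -> P1=[4,0,0,6,0,1](4) P2=[9,5,3,3,9,2](2)
Move 8: P1 pit5 -> P1=[4,0,0,6,0,0](5) P2=[9,5,3,3,9,2](2)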